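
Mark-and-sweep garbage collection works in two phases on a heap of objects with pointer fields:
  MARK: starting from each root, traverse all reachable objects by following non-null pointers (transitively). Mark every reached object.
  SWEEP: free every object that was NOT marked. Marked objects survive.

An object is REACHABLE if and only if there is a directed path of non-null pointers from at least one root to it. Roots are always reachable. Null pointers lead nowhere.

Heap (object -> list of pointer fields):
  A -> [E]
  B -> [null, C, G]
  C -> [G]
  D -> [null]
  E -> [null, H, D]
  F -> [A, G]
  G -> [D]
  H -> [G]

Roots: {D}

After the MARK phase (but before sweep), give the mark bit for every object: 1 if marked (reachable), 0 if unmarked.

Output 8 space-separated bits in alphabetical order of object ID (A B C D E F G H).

Answer: 0 0 0 1 0 0 0 0

Derivation:
Roots: D
Mark D: refs=null, marked=D
Unmarked (collected): A B C E F G H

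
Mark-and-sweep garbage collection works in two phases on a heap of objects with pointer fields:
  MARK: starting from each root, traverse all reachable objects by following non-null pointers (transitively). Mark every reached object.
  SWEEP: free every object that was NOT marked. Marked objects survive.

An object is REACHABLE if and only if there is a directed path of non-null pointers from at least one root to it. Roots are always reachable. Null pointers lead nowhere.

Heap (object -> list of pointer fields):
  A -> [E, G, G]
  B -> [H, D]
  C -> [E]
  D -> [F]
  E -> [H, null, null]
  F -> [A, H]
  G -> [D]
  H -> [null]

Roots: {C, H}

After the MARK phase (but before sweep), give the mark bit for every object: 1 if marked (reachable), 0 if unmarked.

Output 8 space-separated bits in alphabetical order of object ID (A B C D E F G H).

Answer: 0 0 1 0 1 0 0 1

Derivation:
Roots: C H
Mark C: refs=E, marked=C
Mark H: refs=null, marked=C H
Mark E: refs=H null null, marked=C E H
Unmarked (collected): A B D F G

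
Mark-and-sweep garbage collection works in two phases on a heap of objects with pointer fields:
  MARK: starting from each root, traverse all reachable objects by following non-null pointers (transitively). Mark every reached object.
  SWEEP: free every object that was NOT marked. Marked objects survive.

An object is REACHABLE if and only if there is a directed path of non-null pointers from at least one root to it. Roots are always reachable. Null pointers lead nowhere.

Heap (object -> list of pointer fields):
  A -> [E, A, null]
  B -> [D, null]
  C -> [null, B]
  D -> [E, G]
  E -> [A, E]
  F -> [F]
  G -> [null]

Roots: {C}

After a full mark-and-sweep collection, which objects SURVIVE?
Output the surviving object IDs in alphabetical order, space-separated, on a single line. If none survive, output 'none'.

Answer: A B C D E G

Derivation:
Roots: C
Mark C: refs=null B, marked=C
Mark B: refs=D null, marked=B C
Mark D: refs=E G, marked=B C D
Mark E: refs=A E, marked=B C D E
Mark G: refs=null, marked=B C D E G
Mark A: refs=E A null, marked=A B C D E G
Unmarked (collected): F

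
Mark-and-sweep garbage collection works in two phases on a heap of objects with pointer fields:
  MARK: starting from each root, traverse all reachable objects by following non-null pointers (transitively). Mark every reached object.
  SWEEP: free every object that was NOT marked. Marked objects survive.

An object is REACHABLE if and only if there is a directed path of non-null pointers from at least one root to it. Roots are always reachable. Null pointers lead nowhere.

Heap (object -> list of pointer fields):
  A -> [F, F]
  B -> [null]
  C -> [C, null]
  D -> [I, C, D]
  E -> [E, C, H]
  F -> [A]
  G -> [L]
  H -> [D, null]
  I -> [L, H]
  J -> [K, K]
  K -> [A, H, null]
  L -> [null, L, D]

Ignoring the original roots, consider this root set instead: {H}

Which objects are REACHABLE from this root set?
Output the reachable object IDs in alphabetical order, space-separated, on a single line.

Answer: C D H I L

Derivation:
Roots: H
Mark H: refs=D null, marked=H
Mark D: refs=I C D, marked=D H
Mark I: refs=L H, marked=D H I
Mark C: refs=C null, marked=C D H I
Mark L: refs=null L D, marked=C D H I L
Unmarked (collected): A B E F G J K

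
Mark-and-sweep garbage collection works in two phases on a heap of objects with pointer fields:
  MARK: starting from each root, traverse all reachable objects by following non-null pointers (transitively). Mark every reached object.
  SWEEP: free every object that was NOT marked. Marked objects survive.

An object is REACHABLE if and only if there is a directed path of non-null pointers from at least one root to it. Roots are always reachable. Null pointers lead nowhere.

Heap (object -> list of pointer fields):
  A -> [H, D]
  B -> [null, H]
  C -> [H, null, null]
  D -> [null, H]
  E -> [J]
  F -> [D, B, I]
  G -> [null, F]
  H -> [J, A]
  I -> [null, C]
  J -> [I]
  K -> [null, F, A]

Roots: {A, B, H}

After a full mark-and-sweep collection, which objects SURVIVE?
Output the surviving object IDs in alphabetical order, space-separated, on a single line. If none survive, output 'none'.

Answer: A B C D H I J

Derivation:
Roots: A B H
Mark A: refs=H D, marked=A
Mark B: refs=null H, marked=A B
Mark H: refs=J A, marked=A B H
Mark D: refs=null H, marked=A B D H
Mark J: refs=I, marked=A B D H J
Mark I: refs=null C, marked=A B D H I J
Mark C: refs=H null null, marked=A B C D H I J
Unmarked (collected): E F G K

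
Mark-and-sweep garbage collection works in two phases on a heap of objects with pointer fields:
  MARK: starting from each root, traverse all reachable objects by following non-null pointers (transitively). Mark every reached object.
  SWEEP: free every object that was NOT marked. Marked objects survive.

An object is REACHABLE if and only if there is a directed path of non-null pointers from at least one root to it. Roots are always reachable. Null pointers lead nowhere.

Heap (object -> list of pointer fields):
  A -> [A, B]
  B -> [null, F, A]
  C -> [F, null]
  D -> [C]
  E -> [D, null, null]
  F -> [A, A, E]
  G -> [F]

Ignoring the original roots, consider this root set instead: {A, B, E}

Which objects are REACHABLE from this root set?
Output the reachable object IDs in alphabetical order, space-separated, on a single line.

Answer: A B C D E F

Derivation:
Roots: A B E
Mark A: refs=A B, marked=A
Mark B: refs=null F A, marked=A B
Mark E: refs=D null null, marked=A B E
Mark F: refs=A A E, marked=A B E F
Mark D: refs=C, marked=A B D E F
Mark C: refs=F null, marked=A B C D E F
Unmarked (collected): G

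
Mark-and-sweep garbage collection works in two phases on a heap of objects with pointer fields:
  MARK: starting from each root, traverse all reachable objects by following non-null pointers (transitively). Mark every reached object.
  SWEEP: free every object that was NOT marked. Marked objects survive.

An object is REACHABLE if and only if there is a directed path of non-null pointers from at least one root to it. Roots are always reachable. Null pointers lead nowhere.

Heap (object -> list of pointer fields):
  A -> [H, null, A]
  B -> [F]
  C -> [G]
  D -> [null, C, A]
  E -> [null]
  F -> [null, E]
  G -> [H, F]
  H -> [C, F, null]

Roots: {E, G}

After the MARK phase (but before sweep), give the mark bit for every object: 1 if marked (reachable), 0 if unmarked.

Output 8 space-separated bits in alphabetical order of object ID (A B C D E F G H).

Roots: E G
Mark E: refs=null, marked=E
Mark G: refs=H F, marked=E G
Mark H: refs=C F null, marked=E G H
Mark F: refs=null E, marked=E F G H
Mark C: refs=G, marked=C E F G H
Unmarked (collected): A B D

Answer: 0 0 1 0 1 1 1 1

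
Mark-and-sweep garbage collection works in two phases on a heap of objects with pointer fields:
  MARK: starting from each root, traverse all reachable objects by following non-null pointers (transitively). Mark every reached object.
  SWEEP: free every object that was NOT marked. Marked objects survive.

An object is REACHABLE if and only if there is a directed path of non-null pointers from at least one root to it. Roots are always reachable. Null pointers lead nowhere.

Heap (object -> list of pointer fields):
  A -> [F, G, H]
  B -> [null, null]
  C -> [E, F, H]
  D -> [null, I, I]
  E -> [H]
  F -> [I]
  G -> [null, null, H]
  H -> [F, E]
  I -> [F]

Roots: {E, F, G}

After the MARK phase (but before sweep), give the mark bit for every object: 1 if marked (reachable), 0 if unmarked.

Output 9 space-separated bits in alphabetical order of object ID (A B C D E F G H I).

Answer: 0 0 0 0 1 1 1 1 1

Derivation:
Roots: E F G
Mark E: refs=H, marked=E
Mark F: refs=I, marked=E F
Mark G: refs=null null H, marked=E F G
Mark H: refs=F E, marked=E F G H
Mark I: refs=F, marked=E F G H I
Unmarked (collected): A B C D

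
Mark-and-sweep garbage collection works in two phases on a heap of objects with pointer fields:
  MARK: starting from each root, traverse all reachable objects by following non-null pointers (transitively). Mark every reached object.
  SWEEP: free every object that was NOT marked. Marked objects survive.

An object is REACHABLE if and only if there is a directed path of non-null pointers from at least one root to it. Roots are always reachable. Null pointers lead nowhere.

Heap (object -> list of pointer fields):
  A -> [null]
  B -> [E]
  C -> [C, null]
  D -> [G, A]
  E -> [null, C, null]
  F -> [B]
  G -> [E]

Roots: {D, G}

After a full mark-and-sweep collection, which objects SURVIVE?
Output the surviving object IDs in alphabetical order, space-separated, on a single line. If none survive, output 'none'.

Roots: D G
Mark D: refs=G A, marked=D
Mark G: refs=E, marked=D G
Mark A: refs=null, marked=A D G
Mark E: refs=null C null, marked=A D E G
Mark C: refs=C null, marked=A C D E G
Unmarked (collected): B F

Answer: A C D E G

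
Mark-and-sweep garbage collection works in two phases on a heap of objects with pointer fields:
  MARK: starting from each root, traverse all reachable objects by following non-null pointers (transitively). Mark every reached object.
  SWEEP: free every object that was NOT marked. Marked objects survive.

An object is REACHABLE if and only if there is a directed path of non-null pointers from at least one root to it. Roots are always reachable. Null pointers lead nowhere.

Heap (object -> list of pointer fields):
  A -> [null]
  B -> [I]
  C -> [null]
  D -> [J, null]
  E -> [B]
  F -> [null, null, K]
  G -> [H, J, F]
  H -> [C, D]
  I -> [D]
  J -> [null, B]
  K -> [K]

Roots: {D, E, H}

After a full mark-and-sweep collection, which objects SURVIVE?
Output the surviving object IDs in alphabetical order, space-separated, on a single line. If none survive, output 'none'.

Roots: D E H
Mark D: refs=J null, marked=D
Mark E: refs=B, marked=D E
Mark H: refs=C D, marked=D E H
Mark J: refs=null B, marked=D E H J
Mark B: refs=I, marked=B D E H J
Mark C: refs=null, marked=B C D E H J
Mark I: refs=D, marked=B C D E H I J
Unmarked (collected): A F G K

Answer: B C D E H I J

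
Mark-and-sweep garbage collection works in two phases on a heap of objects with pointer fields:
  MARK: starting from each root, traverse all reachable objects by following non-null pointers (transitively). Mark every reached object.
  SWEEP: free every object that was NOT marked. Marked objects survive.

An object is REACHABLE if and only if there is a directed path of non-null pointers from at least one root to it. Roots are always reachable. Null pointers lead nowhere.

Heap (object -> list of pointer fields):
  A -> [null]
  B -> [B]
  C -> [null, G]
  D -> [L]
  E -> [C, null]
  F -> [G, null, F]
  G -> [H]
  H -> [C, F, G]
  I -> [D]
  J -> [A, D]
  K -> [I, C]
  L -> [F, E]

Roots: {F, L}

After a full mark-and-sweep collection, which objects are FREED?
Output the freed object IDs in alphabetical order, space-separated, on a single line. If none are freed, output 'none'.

Answer: A B D I J K

Derivation:
Roots: F L
Mark F: refs=G null F, marked=F
Mark L: refs=F E, marked=F L
Mark G: refs=H, marked=F G L
Mark E: refs=C null, marked=E F G L
Mark H: refs=C F G, marked=E F G H L
Mark C: refs=null G, marked=C E F G H L
Unmarked (collected): A B D I J K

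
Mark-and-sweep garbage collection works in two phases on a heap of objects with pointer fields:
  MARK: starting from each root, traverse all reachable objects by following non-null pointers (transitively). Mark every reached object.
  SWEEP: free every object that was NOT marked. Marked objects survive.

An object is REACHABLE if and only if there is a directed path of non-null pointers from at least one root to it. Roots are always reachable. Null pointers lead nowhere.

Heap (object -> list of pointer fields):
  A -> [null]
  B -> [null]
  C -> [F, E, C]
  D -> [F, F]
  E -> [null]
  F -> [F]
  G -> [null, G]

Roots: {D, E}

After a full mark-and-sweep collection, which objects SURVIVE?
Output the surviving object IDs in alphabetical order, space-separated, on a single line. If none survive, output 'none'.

Roots: D E
Mark D: refs=F F, marked=D
Mark E: refs=null, marked=D E
Mark F: refs=F, marked=D E F
Unmarked (collected): A B C G

Answer: D E F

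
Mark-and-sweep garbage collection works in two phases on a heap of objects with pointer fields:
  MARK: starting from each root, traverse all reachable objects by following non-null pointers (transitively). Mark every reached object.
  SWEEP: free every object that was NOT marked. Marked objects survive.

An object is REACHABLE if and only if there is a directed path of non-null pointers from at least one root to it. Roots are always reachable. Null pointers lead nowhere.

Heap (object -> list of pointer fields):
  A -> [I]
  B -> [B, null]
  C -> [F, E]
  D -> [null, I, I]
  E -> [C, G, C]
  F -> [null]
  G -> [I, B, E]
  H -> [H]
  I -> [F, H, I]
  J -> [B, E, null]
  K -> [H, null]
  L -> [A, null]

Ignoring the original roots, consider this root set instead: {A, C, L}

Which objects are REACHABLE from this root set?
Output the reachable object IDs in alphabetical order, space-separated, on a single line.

Roots: A C L
Mark A: refs=I, marked=A
Mark C: refs=F E, marked=A C
Mark L: refs=A null, marked=A C L
Mark I: refs=F H I, marked=A C I L
Mark F: refs=null, marked=A C F I L
Mark E: refs=C G C, marked=A C E F I L
Mark H: refs=H, marked=A C E F H I L
Mark G: refs=I B E, marked=A C E F G H I L
Mark B: refs=B null, marked=A B C E F G H I L
Unmarked (collected): D J K

Answer: A B C E F G H I L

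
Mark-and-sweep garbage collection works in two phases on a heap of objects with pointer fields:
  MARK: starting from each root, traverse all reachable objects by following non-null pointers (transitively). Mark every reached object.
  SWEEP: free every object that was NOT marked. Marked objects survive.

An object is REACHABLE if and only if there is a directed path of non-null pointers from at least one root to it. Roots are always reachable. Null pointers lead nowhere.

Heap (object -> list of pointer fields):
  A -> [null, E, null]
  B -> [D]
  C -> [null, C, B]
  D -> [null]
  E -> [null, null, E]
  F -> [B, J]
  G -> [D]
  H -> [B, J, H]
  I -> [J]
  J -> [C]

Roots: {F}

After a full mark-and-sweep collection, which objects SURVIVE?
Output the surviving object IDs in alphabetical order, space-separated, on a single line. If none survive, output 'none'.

Roots: F
Mark F: refs=B J, marked=F
Mark B: refs=D, marked=B F
Mark J: refs=C, marked=B F J
Mark D: refs=null, marked=B D F J
Mark C: refs=null C B, marked=B C D F J
Unmarked (collected): A E G H I

Answer: B C D F J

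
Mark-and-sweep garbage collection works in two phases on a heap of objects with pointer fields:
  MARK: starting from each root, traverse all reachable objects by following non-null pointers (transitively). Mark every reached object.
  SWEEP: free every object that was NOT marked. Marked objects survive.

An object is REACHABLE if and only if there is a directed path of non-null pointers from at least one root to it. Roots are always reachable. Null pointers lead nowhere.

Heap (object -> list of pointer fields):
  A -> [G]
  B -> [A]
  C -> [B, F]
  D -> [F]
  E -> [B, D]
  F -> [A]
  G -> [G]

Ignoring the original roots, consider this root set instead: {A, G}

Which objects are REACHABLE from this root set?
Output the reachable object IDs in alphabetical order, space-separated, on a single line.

Roots: A G
Mark A: refs=G, marked=A
Mark G: refs=G, marked=A G
Unmarked (collected): B C D E F

Answer: A G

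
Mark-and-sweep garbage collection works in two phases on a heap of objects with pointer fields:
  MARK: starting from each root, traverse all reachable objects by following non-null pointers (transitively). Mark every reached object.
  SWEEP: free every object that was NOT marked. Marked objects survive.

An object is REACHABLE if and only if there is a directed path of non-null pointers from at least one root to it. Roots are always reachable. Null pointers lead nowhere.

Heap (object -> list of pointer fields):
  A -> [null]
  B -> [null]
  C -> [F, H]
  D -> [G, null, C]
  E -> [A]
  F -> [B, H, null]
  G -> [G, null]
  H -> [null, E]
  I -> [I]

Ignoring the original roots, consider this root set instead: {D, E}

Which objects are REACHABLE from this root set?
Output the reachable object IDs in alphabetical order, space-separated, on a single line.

Roots: D E
Mark D: refs=G null C, marked=D
Mark E: refs=A, marked=D E
Mark G: refs=G null, marked=D E G
Mark C: refs=F H, marked=C D E G
Mark A: refs=null, marked=A C D E G
Mark F: refs=B H null, marked=A C D E F G
Mark H: refs=null E, marked=A C D E F G H
Mark B: refs=null, marked=A B C D E F G H
Unmarked (collected): I

Answer: A B C D E F G H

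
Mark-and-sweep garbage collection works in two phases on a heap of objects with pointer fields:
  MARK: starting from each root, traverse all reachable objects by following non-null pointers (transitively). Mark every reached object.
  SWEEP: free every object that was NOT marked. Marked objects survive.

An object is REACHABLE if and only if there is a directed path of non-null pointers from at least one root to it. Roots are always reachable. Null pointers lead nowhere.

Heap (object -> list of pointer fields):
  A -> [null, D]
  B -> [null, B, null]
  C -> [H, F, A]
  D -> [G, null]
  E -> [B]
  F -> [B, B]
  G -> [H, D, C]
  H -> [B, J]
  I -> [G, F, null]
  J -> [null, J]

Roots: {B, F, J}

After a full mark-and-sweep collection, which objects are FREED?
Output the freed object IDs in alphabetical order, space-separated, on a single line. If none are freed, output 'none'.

Answer: A C D E G H I

Derivation:
Roots: B F J
Mark B: refs=null B null, marked=B
Mark F: refs=B B, marked=B F
Mark J: refs=null J, marked=B F J
Unmarked (collected): A C D E G H I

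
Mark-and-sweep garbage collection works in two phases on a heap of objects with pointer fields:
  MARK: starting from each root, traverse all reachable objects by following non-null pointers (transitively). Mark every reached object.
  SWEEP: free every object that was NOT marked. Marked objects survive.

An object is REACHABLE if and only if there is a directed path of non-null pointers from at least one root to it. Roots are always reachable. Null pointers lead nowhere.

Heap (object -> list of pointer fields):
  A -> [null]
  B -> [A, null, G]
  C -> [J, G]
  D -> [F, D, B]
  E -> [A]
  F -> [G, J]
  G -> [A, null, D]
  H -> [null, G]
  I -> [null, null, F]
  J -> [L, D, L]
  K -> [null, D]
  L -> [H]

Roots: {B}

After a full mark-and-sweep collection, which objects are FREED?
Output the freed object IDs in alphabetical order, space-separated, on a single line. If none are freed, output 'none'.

Roots: B
Mark B: refs=A null G, marked=B
Mark A: refs=null, marked=A B
Mark G: refs=A null D, marked=A B G
Mark D: refs=F D B, marked=A B D G
Mark F: refs=G J, marked=A B D F G
Mark J: refs=L D L, marked=A B D F G J
Mark L: refs=H, marked=A B D F G J L
Mark H: refs=null G, marked=A B D F G H J L
Unmarked (collected): C E I K

Answer: C E I K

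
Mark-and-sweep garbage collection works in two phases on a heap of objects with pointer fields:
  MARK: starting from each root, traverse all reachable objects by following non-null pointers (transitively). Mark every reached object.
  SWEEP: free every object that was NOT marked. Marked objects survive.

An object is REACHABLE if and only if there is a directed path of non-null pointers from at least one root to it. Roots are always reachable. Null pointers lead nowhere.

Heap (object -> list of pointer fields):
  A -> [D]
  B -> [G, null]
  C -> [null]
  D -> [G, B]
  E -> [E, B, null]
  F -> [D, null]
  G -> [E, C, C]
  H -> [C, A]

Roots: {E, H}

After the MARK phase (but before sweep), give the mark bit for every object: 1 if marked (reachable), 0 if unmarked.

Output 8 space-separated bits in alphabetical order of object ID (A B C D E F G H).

Answer: 1 1 1 1 1 0 1 1

Derivation:
Roots: E H
Mark E: refs=E B null, marked=E
Mark H: refs=C A, marked=E H
Mark B: refs=G null, marked=B E H
Mark C: refs=null, marked=B C E H
Mark A: refs=D, marked=A B C E H
Mark G: refs=E C C, marked=A B C E G H
Mark D: refs=G B, marked=A B C D E G H
Unmarked (collected): F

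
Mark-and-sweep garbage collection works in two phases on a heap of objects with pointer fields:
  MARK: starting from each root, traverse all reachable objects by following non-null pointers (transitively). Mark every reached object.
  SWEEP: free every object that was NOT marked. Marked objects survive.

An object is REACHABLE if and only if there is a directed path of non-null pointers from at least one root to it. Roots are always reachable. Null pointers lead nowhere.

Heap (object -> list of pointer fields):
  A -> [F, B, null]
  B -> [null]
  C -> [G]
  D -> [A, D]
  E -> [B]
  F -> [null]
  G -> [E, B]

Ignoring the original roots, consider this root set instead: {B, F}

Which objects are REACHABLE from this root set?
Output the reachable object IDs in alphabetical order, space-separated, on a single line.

Roots: B F
Mark B: refs=null, marked=B
Mark F: refs=null, marked=B F
Unmarked (collected): A C D E G

Answer: B F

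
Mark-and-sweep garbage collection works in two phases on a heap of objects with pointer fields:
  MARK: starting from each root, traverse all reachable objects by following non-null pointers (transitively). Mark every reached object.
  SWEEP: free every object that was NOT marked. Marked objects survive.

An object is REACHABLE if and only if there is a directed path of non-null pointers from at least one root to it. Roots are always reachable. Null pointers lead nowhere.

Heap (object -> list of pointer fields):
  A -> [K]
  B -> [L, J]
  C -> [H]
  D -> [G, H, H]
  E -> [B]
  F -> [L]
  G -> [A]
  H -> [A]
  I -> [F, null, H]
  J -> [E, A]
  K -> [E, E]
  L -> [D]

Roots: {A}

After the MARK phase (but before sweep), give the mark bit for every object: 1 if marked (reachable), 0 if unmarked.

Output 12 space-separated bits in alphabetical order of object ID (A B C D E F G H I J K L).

Answer: 1 1 0 1 1 0 1 1 0 1 1 1

Derivation:
Roots: A
Mark A: refs=K, marked=A
Mark K: refs=E E, marked=A K
Mark E: refs=B, marked=A E K
Mark B: refs=L J, marked=A B E K
Mark L: refs=D, marked=A B E K L
Mark J: refs=E A, marked=A B E J K L
Mark D: refs=G H H, marked=A B D E J K L
Mark G: refs=A, marked=A B D E G J K L
Mark H: refs=A, marked=A B D E G H J K L
Unmarked (collected): C F I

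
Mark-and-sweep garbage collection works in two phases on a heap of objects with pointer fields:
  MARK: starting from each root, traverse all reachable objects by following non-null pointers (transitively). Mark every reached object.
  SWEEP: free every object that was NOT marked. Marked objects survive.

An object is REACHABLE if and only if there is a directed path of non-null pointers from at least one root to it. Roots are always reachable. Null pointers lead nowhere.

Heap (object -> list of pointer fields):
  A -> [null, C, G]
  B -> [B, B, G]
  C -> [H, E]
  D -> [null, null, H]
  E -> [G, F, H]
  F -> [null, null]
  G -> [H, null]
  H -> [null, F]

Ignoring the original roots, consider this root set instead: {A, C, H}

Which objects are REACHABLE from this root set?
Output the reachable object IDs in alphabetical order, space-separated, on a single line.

Answer: A C E F G H

Derivation:
Roots: A C H
Mark A: refs=null C G, marked=A
Mark C: refs=H E, marked=A C
Mark H: refs=null F, marked=A C H
Mark G: refs=H null, marked=A C G H
Mark E: refs=G F H, marked=A C E G H
Mark F: refs=null null, marked=A C E F G H
Unmarked (collected): B D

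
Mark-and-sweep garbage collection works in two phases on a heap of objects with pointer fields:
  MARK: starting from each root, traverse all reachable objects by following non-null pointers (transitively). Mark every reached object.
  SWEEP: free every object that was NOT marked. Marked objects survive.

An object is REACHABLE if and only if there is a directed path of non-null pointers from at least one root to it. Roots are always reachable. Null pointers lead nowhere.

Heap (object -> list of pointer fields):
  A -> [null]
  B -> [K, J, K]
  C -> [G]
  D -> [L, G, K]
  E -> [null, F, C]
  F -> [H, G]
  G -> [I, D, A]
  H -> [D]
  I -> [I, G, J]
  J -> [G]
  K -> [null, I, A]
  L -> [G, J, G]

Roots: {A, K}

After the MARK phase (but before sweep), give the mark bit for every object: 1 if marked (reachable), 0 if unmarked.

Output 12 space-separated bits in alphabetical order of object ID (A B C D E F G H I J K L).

Answer: 1 0 0 1 0 0 1 0 1 1 1 1

Derivation:
Roots: A K
Mark A: refs=null, marked=A
Mark K: refs=null I A, marked=A K
Mark I: refs=I G J, marked=A I K
Mark G: refs=I D A, marked=A G I K
Mark J: refs=G, marked=A G I J K
Mark D: refs=L G K, marked=A D G I J K
Mark L: refs=G J G, marked=A D G I J K L
Unmarked (collected): B C E F H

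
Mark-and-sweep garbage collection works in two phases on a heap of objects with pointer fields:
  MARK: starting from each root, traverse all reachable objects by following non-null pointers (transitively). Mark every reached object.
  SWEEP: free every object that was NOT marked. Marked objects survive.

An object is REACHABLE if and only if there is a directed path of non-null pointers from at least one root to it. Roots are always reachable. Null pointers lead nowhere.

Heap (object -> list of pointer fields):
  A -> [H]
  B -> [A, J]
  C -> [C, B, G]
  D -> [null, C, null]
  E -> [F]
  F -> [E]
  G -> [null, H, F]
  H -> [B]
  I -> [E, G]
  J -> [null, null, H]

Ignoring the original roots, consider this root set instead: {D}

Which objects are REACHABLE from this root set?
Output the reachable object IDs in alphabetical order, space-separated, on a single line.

Answer: A B C D E F G H J

Derivation:
Roots: D
Mark D: refs=null C null, marked=D
Mark C: refs=C B G, marked=C D
Mark B: refs=A J, marked=B C D
Mark G: refs=null H F, marked=B C D G
Mark A: refs=H, marked=A B C D G
Mark J: refs=null null H, marked=A B C D G J
Mark H: refs=B, marked=A B C D G H J
Mark F: refs=E, marked=A B C D F G H J
Mark E: refs=F, marked=A B C D E F G H J
Unmarked (collected): I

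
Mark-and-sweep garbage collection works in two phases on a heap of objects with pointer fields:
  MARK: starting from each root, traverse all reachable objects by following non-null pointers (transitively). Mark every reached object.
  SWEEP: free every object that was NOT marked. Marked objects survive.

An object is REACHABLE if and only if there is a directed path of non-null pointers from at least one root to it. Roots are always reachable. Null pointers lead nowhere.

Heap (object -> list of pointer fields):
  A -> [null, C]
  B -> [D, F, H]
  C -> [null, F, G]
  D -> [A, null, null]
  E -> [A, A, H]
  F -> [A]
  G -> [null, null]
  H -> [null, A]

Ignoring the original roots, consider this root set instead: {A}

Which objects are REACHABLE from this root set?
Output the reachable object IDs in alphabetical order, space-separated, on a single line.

Roots: A
Mark A: refs=null C, marked=A
Mark C: refs=null F G, marked=A C
Mark F: refs=A, marked=A C F
Mark G: refs=null null, marked=A C F G
Unmarked (collected): B D E H

Answer: A C F G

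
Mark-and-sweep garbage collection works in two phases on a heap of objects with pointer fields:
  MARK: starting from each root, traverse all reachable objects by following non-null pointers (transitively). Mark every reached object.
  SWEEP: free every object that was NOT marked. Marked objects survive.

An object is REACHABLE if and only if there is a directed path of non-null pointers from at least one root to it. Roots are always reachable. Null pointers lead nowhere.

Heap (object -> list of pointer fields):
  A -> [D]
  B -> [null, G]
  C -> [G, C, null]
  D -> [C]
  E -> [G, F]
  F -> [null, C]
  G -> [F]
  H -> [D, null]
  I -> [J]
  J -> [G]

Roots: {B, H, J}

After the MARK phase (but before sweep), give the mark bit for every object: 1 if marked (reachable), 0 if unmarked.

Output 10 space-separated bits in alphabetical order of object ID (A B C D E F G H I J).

Roots: B H J
Mark B: refs=null G, marked=B
Mark H: refs=D null, marked=B H
Mark J: refs=G, marked=B H J
Mark G: refs=F, marked=B G H J
Mark D: refs=C, marked=B D G H J
Mark F: refs=null C, marked=B D F G H J
Mark C: refs=G C null, marked=B C D F G H J
Unmarked (collected): A E I

Answer: 0 1 1 1 0 1 1 1 0 1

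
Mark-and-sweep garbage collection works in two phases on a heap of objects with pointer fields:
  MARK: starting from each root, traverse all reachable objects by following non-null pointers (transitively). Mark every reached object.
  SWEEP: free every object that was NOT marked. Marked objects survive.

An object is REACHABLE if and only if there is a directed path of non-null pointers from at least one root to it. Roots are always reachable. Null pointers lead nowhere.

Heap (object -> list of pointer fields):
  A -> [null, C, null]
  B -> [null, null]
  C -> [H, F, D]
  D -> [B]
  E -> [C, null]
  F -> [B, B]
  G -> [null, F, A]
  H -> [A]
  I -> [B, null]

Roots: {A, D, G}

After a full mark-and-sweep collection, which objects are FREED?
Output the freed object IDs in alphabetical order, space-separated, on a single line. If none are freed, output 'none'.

Roots: A D G
Mark A: refs=null C null, marked=A
Mark D: refs=B, marked=A D
Mark G: refs=null F A, marked=A D G
Mark C: refs=H F D, marked=A C D G
Mark B: refs=null null, marked=A B C D G
Mark F: refs=B B, marked=A B C D F G
Mark H: refs=A, marked=A B C D F G H
Unmarked (collected): E I

Answer: E I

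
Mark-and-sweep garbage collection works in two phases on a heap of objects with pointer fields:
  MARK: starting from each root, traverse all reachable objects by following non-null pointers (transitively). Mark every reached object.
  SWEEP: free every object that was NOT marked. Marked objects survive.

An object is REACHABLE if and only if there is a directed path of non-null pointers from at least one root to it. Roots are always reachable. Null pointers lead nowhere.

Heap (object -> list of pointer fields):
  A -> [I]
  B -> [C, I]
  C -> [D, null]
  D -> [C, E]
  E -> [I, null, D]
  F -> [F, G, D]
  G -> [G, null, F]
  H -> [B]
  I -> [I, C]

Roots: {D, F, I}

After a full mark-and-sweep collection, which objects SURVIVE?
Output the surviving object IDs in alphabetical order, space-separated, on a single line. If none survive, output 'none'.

Roots: D F I
Mark D: refs=C E, marked=D
Mark F: refs=F G D, marked=D F
Mark I: refs=I C, marked=D F I
Mark C: refs=D null, marked=C D F I
Mark E: refs=I null D, marked=C D E F I
Mark G: refs=G null F, marked=C D E F G I
Unmarked (collected): A B H

Answer: C D E F G I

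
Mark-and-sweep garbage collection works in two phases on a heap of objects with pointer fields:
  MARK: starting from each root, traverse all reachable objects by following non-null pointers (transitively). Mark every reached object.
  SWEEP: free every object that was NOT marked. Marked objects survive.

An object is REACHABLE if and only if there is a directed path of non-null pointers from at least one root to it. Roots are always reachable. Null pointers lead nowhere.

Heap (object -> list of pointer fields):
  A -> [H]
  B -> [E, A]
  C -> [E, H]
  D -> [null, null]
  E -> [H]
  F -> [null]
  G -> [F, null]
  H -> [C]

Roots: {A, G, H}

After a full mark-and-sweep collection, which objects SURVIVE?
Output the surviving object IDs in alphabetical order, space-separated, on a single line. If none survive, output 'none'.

Answer: A C E F G H

Derivation:
Roots: A G H
Mark A: refs=H, marked=A
Mark G: refs=F null, marked=A G
Mark H: refs=C, marked=A G H
Mark F: refs=null, marked=A F G H
Mark C: refs=E H, marked=A C F G H
Mark E: refs=H, marked=A C E F G H
Unmarked (collected): B D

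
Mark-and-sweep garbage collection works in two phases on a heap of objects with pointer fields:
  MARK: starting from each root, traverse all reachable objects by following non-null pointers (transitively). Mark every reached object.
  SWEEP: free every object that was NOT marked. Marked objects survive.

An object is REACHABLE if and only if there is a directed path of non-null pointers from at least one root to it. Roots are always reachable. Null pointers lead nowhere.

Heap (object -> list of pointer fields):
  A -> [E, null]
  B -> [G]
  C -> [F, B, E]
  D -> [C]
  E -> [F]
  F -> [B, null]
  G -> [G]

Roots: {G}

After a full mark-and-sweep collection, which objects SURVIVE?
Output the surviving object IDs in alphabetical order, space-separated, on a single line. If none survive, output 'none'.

Roots: G
Mark G: refs=G, marked=G
Unmarked (collected): A B C D E F

Answer: G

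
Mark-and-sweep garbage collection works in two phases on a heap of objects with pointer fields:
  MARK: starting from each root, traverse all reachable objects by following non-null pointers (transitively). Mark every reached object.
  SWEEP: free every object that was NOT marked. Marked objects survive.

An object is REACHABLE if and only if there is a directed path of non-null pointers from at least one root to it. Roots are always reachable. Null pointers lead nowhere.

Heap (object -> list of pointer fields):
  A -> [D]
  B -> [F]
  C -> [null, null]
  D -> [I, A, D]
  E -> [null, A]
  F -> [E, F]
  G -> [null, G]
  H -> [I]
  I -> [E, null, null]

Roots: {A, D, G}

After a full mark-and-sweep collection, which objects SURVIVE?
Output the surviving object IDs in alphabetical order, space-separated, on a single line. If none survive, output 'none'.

Answer: A D E G I

Derivation:
Roots: A D G
Mark A: refs=D, marked=A
Mark D: refs=I A D, marked=A D
Mark G: refs=null G, marked=A D G
Mark I: refs=E null null, marked=A D G I
Mark E: refs=null A, marked=A D E G I
Unmarked (collected): B C F H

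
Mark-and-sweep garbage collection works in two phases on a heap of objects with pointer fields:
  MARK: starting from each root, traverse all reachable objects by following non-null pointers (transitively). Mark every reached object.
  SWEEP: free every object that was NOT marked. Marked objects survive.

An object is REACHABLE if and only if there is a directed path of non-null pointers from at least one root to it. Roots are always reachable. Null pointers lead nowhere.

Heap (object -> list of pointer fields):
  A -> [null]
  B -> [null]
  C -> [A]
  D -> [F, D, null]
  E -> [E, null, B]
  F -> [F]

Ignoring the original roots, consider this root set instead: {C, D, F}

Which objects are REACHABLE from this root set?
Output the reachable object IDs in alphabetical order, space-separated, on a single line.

Roots: C D F
Mark C: refs=A, marked=C
Mark D: refs=F D null, marked=C D
Mark F: refs=F, marked=C D F
Mark A: refs=null, marked=A C D F
Unmarked (collected): B E

Answer: A C D F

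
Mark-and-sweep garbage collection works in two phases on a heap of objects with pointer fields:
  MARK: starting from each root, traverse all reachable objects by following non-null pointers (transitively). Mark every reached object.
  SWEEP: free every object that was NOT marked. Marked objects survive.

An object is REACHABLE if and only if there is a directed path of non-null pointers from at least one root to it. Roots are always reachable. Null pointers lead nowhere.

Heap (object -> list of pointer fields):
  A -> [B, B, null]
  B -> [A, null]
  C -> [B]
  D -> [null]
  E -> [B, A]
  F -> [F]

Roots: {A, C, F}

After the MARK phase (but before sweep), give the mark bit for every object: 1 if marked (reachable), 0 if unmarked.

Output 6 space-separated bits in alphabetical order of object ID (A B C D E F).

Answer: 1 1 1 0 0 1

Derivation:
Roots: A C F
Mark A: refs=B B null, marked=A
Mark C: refs=B, marked=A C
Mark F: refs=F, marked=A C F
Mark B: refs=A null, marked=A B C F
Unmarked (collected): D E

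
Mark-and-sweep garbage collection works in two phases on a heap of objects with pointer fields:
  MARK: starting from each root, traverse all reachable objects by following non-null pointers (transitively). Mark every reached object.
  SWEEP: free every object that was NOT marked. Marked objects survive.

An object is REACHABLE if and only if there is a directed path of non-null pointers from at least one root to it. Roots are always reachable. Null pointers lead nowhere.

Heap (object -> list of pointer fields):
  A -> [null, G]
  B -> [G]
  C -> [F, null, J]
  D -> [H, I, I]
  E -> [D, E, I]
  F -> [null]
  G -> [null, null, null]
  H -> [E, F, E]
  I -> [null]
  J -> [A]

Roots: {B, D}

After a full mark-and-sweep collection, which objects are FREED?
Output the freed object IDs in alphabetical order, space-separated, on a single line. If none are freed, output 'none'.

Roots: B D
Mark B: refs=G, marked=B
Mark D: refs=H I I, marked=B D
Mark G: refs=null null null, marked=B D G
Mark H: refs=E F E, marked=B D G H
Mark I: refs=null, marked=B D G H I
Mark E: refs=D E I, marked=B D E G H I
Mark F: refs=null, marked=B D E F G H I
Unmarked (collected): A C J

Answer: A C J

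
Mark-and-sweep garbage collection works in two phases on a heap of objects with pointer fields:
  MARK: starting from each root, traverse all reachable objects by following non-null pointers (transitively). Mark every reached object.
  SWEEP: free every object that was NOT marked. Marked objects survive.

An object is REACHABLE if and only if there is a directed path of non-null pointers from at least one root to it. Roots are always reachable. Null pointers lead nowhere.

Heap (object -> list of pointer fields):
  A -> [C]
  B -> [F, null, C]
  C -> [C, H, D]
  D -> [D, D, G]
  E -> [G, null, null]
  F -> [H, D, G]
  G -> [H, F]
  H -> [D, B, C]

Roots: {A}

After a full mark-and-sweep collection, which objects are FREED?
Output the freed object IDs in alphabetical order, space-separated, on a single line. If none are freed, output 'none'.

Roots: A
Mark A: refs=C, marked=A
Mark C: refs=C H D, marked=A C
Mark H: refs=D B C, marked=A C H
Mark D: refs=D D G, marked=A C D H
Mark B: refs=F null C, marked=A B C D H
Mark G: refs=H F, marked=A B C D G H
Mark F: refs=H D G, marked=A B C D F G H
Unmarked (collected): E

Answer: E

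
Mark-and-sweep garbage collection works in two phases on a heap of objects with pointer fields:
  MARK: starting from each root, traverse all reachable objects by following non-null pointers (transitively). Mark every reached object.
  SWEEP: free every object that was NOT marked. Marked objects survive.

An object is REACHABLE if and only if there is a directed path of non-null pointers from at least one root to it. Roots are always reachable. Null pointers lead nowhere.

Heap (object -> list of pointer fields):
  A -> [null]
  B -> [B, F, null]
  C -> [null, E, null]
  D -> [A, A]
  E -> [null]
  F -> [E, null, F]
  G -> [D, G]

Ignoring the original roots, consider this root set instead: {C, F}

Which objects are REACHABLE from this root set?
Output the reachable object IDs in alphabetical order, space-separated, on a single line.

Answer: C E F

Derivation:
Roots: C F
Mark C: refs=null E null, marked=C
Mark F: refs=E null F, marked=C F
Mark E: refs=null, marked=C E F
Unmarked (collected): A B D G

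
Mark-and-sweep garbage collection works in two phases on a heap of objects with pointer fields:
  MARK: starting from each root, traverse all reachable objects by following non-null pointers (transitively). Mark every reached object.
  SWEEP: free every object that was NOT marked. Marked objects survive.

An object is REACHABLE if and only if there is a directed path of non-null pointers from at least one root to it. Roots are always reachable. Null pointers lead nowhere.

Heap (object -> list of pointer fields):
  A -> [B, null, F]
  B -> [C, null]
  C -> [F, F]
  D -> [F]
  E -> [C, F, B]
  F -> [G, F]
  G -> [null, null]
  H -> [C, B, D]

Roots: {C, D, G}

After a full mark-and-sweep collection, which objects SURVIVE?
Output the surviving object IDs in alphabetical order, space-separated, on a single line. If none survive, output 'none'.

Answer: C D F G

Derivation:
Roots: C D G
Mark C: refs=F F, marked=C
Mark D: refs=F, marked=C D
Mark G: refs=null null, marked=C D G
Mark F: refs=G F, marked=C D F G
Unmarked (collected): A B E H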